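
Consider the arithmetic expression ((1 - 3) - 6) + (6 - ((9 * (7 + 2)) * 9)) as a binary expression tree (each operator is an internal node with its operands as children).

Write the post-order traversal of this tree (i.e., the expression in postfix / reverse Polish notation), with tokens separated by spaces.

Post-order on an expression tree gives postfix notation: for each operator, emit left operand, right operand, then the operator.

1 3 - 6 - 6 9 7 2 + * 9 * - +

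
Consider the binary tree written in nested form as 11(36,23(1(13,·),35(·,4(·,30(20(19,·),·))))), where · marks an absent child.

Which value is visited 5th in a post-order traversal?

20

Post-order visits the left subtree, then the right subtree, then the node.
At 11: go left to 36.
  36 is a leaf — visit 36.
At 11: go right to 23.
  At 23: go left to 1.
    At 1: go left to 13.
      13 is a leaf — visit 13.
    At 1: no right child.
    Visit 1.
  At 23: go right to 35.
    At 35: no left child.
    At 35: go right to 4.
      At 4: no left child.
      At 4: go right to 30.
        At 30: go left to 20.
          At 20: go left to 19.
            19 is a leaf — visit 19.
          At 20: no right child.
          Visit 20.
        At 30: no right child.
        Visit 30.
      Visit 4.
    Visit 35.
  Visit 23.
Visit 11.
Full post-order sequence: 36, 13, 1, 19, 20, 30, 4, 35, 23, 11.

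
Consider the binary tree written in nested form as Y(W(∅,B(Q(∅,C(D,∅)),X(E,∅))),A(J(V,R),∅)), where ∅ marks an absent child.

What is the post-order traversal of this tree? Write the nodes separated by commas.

D, C, Q, E, X, B, W, V, R, J, A, Y

Post-order visits the left subtree, then the right subtree, then the node.
At Y: go left to W.
  At W: no left child.
  At W: go right to B.
    At B: go left to Q.
      At Q: no left child.
      At Q: go right to C.
        At C: go left to D.
          D is a leaf — visit D.
        At C: no right child.
        Visit C.
      Visit Q.
    At B: go right to X.
      At X: go left to E.
        E is a leaf — visit E.
      At X: no right child.
      Visit X.
    Visit B.
  Visit W.
At Y: go right to A.
  At A: go left to J.
    At J: go left to V.
      V is a leaf — visit V.
    At J: go right to R.
      R is a leaf — visit R.
    Visit J.
  At A: no right child.
  Visit A.
Visit Y.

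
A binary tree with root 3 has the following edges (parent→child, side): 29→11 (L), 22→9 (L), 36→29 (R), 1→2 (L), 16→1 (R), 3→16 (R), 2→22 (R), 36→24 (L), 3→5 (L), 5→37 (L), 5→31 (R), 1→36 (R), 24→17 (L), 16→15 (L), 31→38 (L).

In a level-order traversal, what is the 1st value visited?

3

Level-order visits nodes level by level from the root, left to right within each level.
Level 0: 3
Level 1: 5, 16
Level 2: 37, 31, 15, 1
Level 3: 38, 2, 36
Level 4: 22, 24, 29
Level 5: 9, 17, 11
Full level-order sequence: 3, 5, 16, 37, 31, 15, 1, 38, 2, 36, 22, 24, 29, 9, 17, 11.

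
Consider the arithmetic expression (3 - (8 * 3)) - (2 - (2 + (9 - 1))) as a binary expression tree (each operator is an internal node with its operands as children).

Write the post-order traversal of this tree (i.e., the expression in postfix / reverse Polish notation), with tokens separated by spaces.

3 8 3 * - 2 2 9 1 - + - -

Post-order on an expression tree gives postfix notation: for each operator, emit left operand, right operand, then the operator.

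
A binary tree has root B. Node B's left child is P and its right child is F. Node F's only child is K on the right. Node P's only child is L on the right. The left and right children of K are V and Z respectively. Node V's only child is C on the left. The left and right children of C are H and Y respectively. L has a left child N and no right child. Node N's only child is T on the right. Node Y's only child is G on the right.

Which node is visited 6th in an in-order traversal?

In-order visits the left subtree, then the node, then the right subtree.
At B: go left to P.
  At P: no left child.
  Visit P.
  At P: go right to L.
    At L: go left to N.
      At N: no left child.
      Visit N.
      At N: go right to T.
        T is a leaf — visit T.
    Visit L.
    At L: no right child.
Visit B.
At B: go right to F.
  At F: no left child.
  Visit F.
  At F: go right to K.
    At K: go left to V.
      At V: go left to C.
        At C: go left to H.
          H is a leaf — visit H.
        Visit C.
        At C: go right to Y.
          At Y: no left child.
          Visit Y.
          At Y: go right to G.
            G is a leaf — visit G.
      Visit V.
      At V: no right child.
    Visit K.
    At K: go right to Z.
      Z is a leaf — visit Z.
Full in-order sequence: P, N, T, L, B, F, H, C, Y, G, V, K, Z.

F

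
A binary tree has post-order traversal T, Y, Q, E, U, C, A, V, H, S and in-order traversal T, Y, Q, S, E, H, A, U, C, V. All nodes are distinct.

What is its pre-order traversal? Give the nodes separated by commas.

The last element of post-order is the root; it splits in-order into left and right subtrees.
Root S: left subtree has 3 nodes {T, Y, Q}, right has 6 {E, H, A, U, C, V}.
  Root Q: left subtree has 2 nodes {T, Y}, right has 0 { }.
    Root Y: left subtree has 1 node {T}, right has 0 { }.
  Root H: left subtree has 1 node {E}, right has 4 {A, U, C, V}.
    Root V: left subtree has 3 nodes {A, U, C}, right has 0 { }.
      Root A: left subtree has 0 nodes { }, right has 2 {U, C}.
        Root C: left subtree has 1 node {U}, right has 0 { }.

S, Q, Y, T, H, E, V, A, C, U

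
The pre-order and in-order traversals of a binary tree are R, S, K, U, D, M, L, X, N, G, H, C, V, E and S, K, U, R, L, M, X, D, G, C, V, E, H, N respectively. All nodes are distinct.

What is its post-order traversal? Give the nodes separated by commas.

U, K, S, L, X, M, E, V, C, H, G, N, D, R

The first element of pre-order is the root; it splits in-order into left and right subtrees.
Root R: left subtree has 3 nodes {S, K, U}, right has 10 {L, M, X, D, G, C, V, E, H, N}.
  Root S: left subtree has 0 nodes { }, right has 2 {K, U}.
    Root K: left subtree has 0 nodes { }, right has 1 {U}.
  Root D: left subtree has 3 nodes {L, M, X}, right has 6 {G, C, V, E, H, N}.
    Root M: left subtree has 1 node {L}, right has 1 {X}.
    Root N: left subtree has 5 nodes {G, C, V, E, H}, right has 0 { }.
      Root G: left subtree has 0 nodes { }, right has 4 {C, V, E, H}.
        Root H: left subtree has 3 nodes {C, V, E}, right has 0 { }.
          Root C: left subtree has 0 nodes { }, right has 2 {V, E}.
            Root V: left subtree has 0 nodes { }, right has 1 {E}.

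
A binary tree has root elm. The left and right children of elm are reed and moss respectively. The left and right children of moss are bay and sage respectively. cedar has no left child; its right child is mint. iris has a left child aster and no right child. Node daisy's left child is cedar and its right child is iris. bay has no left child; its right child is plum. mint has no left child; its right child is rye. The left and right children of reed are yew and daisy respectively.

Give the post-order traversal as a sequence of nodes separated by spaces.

yew rye mint cedar aster iris daisy reed plum bay sage moss elm

Post-order visits the left subtree, then the right subtree, then the node.
At elm: go left to reed.
  At reed: go left to yew.
    yew is a leaf — visit yew.
  At reed: go right to daisy.
    At daisy: go left to cedar.
      At cedar: no left child.
      At cedar: go right to mint.
        At mint: no left child.
        At mint: go right to rye.
          rye is a leaf — visit rye.
        Visit mint.
      Visit cedar.
    At daisy: go right to iris.
      At iris: go left to aster.
        aster is a leaf — visit aster.
      At iris: no right child.
      Visit iris.
    Visit daisy.
  Visit reed.
At elm: go right to moss.
  At moss: go left to bay.
    At bay: no left child.
    At bay: go right to plum.
      plum is a leaf — visit plum.
    Visit bay.
  At moss: go right to sage.
    sage is a leaf — visit sage.
  Visit moss.
Visit elm.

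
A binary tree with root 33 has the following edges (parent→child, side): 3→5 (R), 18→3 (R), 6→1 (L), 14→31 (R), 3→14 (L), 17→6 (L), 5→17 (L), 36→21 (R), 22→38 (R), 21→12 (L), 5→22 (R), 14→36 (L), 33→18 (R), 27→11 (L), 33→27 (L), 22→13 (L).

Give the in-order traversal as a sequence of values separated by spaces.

11 27 33 18 36 12 21 14 31 3 1 6 17 5 13 22 38

In-order visits the left subtree, then the node, then the right subtree.
At 33: go left to 27.
  At 27: go left to 11.
    11 is a leaf — visit 11.
  Visit 27.
  At 27: no right child.
Visit 33.
At 33: go right to 18.
  At 18: no left child.
  Visit 18.
  At 18: go right to 3.
    At 3: go left to 14.
      At 14: go left to 36.
        At 36: no left child.
        Visit 36.
        At 36: go right to 21.
          At 21: go left to 12.
            12 is a leaf — visit 12.
          Visit 21.
          At 21: no right child.
      Visit 14.
      At 14: go right to 31.
        31 is a leaf — visit 31.
    Visit 3.
    At 3: go right to 5.
      At 5: go left to 17.
        At 17: go left to 6.
          At 6: go left to 1.
            1 is a leaf — visit 1.
          Visit 6.
          At 6: no right child.
        Visit 17.
        At 17: no right child.
      Visit 5.
      At 5: go right to 22.
        At 22: go left to 13.
          13 is a leaf — visit 13.
        Visit 22.
        At 22: go right to 38.
          38 is a leaf — visit 38.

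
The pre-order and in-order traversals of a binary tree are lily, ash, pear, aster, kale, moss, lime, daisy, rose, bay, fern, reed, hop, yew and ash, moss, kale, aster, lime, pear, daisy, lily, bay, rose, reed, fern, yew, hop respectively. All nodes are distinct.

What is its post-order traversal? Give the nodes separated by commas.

The first element of pre-order is the root; it splits in-order into left and right subtrees.
Root lily: left subtree has 7 nodes {ash, moss, kale, aster, lime, pear, daisy}, right has 6 {bay, rose, reed, fern, yew, hop}.
  Root ash: left subtree has 0 nodes { }, right has 6 {moss, kale, aster, lime, pear, daisy}.
    Root pear: left subtree has 4 nodes {moss, kale, aster, lime}, right has 1 {daisy}.
      Root aster: left subtree has 2 nodes {moss, kale}, right has 1 {lime}.
        Root kale: left subtree has 1 node {moss}, right has 0 { }.
  Root rose: left subtree has 1 node {bay}, right has 4 {reed, fern, yew, hop}.
    Root fern: left subtree has 1 node {reed}, right has 2 {yew, hop}.
      Root hop: left subtree has 1 node {yew}, right has 0 { }.

moss, kale, lime, aster, daisy, pear, ash, bay, reed, yew, hop, fern, rose, lily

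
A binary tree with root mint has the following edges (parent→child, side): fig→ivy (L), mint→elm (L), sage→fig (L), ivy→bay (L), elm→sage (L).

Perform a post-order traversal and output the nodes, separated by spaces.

Post-order visits the left subtree, then the right subtree, then the node.
At mint: go left to elm.
  At elm: go left to sage.
    At sage: go left to fig.
      At fig: go left to ivy.
        At ivy: go left to bay.
          bay is a leaf — visit bay.
        At ivy: no right child.
        Visit ivy.
      At fig: no right child.
      Visit fig.
    At sage: no right child.
    Visit sage.
  At elm: no right child.
  Visit elm.
At mint: no right child.
Visit mint.

bay ivy fig sage elm mint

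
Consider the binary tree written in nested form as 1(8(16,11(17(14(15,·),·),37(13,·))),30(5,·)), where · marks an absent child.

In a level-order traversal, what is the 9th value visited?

Level-order visits nodes level by level from the root, left to right within each level.
Level 0: 1
Level 1: 8, 30
Level 2: 16, 11, 5
Level 3: 17, 37
Level 4: 14, 13
Level 5: 15
Full level-order sequence: 1, 8, 30, 16, 11, 5, 17, 37, 14, 13, 15.

14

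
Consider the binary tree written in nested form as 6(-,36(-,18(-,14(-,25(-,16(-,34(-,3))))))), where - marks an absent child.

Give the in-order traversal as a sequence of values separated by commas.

In-order visits the left subtree, then the node, then the right subtree.
At 6: no left child.
Visit 6.
At 6: go right to 36.
  At 36: no left child.
  Visit 36.
  At 36: go right to 18.
    At 18: no left child.
    Visit 18.
    At 18: go right to 14.
      At 14: no left child.
      Visit 14.
      At 14: go right to 25.
        At 25: no left child.
        Visit 25.
        At 25: go right to 16.
          At 16: no left child.
          Visit 16.
          At 16: go right to 34.
            At 34: no left child.
            Visit 34.
            At 34: go right to 3.
              3 is a leaf — visit 3.

6, 36, 18, 14, 25, 16, 34, 3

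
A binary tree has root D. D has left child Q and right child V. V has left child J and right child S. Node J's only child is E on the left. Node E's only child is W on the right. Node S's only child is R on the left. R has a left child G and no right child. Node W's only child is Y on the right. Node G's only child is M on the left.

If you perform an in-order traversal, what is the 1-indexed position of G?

In-order visits the left subtree, then the node, then the right subtree.
At D: go left to Q.
  Q is a leaf — visit Q.
Visit D.
At D: go right to V.
  At V: go left to J.
    At J: go left to E.
      At E: no left child.
      Visit E.
      At E: go right to W.
        At W: no left child.
        Visit W.
        At W: go right to Y.
          Y is a leaf — visit Y.
    Visit J.
    At J: no right child.
  Visit V.
  At V: go right to S.
    At S: go left to R.
      At R: go left to G.
        At G: go left to M.
          M is a leaf — visit M.
        Visit G.
        At G: no right child.
      Visit R.
      At R: no right child.
    Visit S.
    At S: no right child.
Full in-order sequence: Q, D, E, W, Y, J, V, M, G, R, S.

9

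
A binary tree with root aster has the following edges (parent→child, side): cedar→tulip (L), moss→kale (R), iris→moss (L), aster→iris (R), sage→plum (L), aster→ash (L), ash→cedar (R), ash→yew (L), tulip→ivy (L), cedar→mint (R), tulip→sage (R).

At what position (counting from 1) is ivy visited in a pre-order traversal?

6

Pre-order visits the node, then its left subtree, then its right subtree.
Visit aster.
At aster: go left to ash.
  Visit ash.
  At ash: go left to yew.
    yew is a leaf — visit yew.
  At ash: go right to cedar.
    Visit cedar.
    At cedar: go left to tulip.
      Visit tulip.
      At tulip: go left to ivy.
        ivy is a leaf — visit ivy.
      At tulip: go right to sage.
        Visit sage.
        At sage: go left to plum.
          plum is a leaf — visit plum.
        At sage: no right child.
    At cedar: go right to mint.
      mint is a leaf — visit mint.
At aster: go right to iris.
  Visit iris.
  At iris: go left to moss.
    Visit moss.
    At moss: no left child.
    At moss: go right to kale.
      kale is a leaf — visit kale.
  At iris: no right child.
Full pre-order sequence: aster, ash, yew, cedar, tulip, ivy, sage, plum, mint, iris, moss, kale.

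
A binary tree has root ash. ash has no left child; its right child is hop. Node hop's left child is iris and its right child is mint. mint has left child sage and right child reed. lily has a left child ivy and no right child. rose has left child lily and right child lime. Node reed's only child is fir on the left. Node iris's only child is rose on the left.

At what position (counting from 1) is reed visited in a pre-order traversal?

10

Pre-order visits the node, then its left subtree, then its right subtree.
Visit ash.
At ash: no left child.
At ash: go right to hop.
  Visit hop.
  At hop: go left to iris.
    Visit iris.
    At iris: go left to rose.
      Visit rose.
      At rose: go left to lily.
        Visit lily.
        At lily: go left to ivy.
          ivy is a leaf — visit ivy.
        At lily: no right child.
      At rose: go right to lime.
        lime is a leaf — visit lime.
    At iris: no right child.
  At hop: go right to mint.
    Visit mint.
    At mint: go left to sage.
      sage is a leaf — visit sage.
    At mint: go right to reed.
      Visit reed.
      At reed: go left to fir.
        fir is a leaf — visit fir.
      At reed: no right child.
Full pre-order sequence: ash, hop, iris, rose, lily, ivy, lime, mint, sage, reed, fir.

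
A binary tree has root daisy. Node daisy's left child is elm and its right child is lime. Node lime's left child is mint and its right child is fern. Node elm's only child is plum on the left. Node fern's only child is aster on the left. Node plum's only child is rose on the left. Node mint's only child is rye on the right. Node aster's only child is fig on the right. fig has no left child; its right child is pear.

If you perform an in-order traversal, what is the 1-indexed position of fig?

In-order visits the left subtree, then the node, then the right subtree.
At daisy: go left to elm.
  At elm: go left to plum.
    At plum: go left to rose.
      rose is a leaf — visit rose.
    Visit plum.
    At plum: no right child.
  Visit elm.
  At elm: no right child.
Visit daisy.
At daisy: go right to lime.
  At lime: go left to mint.
    At mint: no left child.
    Visit mint.
    At mint: go right to rye.
      rye is a leaf — visit rye.
  Visit lime.
  At lime: go right to fern.
    At fern: go left to aster.
      At aster: no left child.
      Visit aster.
      At aster: go right to fig.
        At fig: no left child.
        Visit fig.
        At fig: go right to pear.
          pear is a leaf — visit pear.
    Visit fern.
    At fern: no right child.
Full in-order sequence: rose, plum, elm, daisy, mint, rye, lime, aster, fig, pear, fern.

9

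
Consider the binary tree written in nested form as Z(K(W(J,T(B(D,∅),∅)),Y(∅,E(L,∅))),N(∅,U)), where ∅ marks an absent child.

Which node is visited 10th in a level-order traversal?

B

Level-order visits nodes level by level from the root, left to right within each level.
Level 0: Z
Level 1: K, N
Level 2: W, Y, U
Level 3: J, T, E
Level 4: B, L
Level 5: D
Full level-order sequence: Z, K, N, W, Y, U, J, T, E, B, L, D.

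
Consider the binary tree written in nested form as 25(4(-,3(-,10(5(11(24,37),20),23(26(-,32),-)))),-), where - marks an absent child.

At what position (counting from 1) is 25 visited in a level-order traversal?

Level-order visits nodes level by level from the root, left to right within each level.
Level 0: 25
Level 1: 4
Level 2: 3
Level 3: 10
Level 4: 5, 23
Level 5: 11, 20, 26
Level 6: 24, 37, 32
Full level-order sequence: 25, 4, 3, 10, 5, 23, 11, 20, 26, 24, 37, 32.

1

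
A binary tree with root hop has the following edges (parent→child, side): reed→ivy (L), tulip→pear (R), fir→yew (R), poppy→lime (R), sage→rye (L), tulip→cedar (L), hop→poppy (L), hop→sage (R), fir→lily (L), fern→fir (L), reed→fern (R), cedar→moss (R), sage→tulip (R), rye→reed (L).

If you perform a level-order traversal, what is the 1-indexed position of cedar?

8

Level-order visits nodes level by level from the root, left to right within each level.
Level 0: hop
Level 1: poppy, sage
Level 2: lime, rye, tulip
Level 3: reed, cedar, pear
Level 4: ivy, fern, moss
Level 5: fir
Level 6: lily, yew
Full level-order sequence: hop, poppy, sage, lime, rye, tulip, reed, cedar, pear, ivy, fern, moss, fir, lily, yew.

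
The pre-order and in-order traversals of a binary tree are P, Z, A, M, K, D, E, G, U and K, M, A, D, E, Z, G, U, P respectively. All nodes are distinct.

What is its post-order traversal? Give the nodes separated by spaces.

K M E D A U G Z P

The first element of pre-order is the root; it splits in-order into left and right subtrees.
Root P: left subtree has 8 nodes {K, M, A, D, E, Z, G, U}, right has 0 { }.
  Root Z: left subtree has 5 nodes {K, M, A, D, E}, right has 2 {G, U}.
    Root A: left subtree has 2 nodes {K, M}, right has 2 {D, E}.
      Root M: left subtree has 1 node {K}, right has 0 { }.
      Root D: left subtree has 0 nodes { }, right has 1 {E}.
    Root G: left subtree has 0 nodes { }, right has 1 {U}.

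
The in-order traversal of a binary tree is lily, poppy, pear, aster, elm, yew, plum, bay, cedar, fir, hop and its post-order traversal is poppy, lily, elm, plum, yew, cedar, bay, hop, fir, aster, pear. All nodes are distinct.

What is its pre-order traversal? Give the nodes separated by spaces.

The last element of post-order is the root; it splits in-order into left and right subtrees.
Root pear: left subtree has 2 nodes {lily, poppy}, right has 8 {aster, elm, yew, plum, bay, cedar, fir, hop}.
  Root lily: left subtree has 0 nodes { }, right has 1 {poppy}.
  Root aster: left subtree has 0 nodes { }, right has 7 {elm, yew, plum, bay, cedar, fir, hop}.
    Root fir: left subtree has 5 nodes {elm, yew, plum, bay, cedar}, right has 1 {hop}.
      Root bay: left subtree has 3 nodes {elm, yew, plum}, right has 1 {cedar}.
        Root yew: left subtree has 1 node {elm}, right has 1 {plum}.

pear lily poppy aster fir bay yew elm plum cedar hop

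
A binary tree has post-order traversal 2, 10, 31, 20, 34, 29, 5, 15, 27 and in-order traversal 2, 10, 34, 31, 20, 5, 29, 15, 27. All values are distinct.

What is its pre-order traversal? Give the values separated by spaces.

The last element of post-order is the root; it splits in-order into left and right subtrees.
Root 27: left subtree has 8 nodes {2, 10, 34, 31, 20, 5, 29, 15}, right has 0 { }.
  Root 15: left subtree has 7 nodes {2, 10, 34, 31, 20, 5, 29}, right has 0 { }.
    Root 5: left subtree has 5 nodes {2, 10, 34, 31, 20}, right has 1 {29}.
      Root 34: left subtree has 2 nodes {2, 10}, right has 2 {31, 20}.
        Root 10: left subtree has 1 node {2}, right has 0 { }.
        Root 20: left subtree has 1 node {31}, right has 0 { }.

27 15 5 34 10 2 20 31 29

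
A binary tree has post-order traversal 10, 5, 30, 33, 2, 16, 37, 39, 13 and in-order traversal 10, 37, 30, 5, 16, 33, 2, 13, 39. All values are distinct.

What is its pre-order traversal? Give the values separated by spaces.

The last element of post-order is the root; it splits in-order into left and right subtrees.
Root 13: left subtree has 7 nodes {10, 37, 30, 5, 16, 33, 2}, right has 1 {39}.
  Root 37: left subtree has 1 node {10}, right has 5 {30, 5, 16, 33, 2}.
    Root 16: left subtree has 2 nodes {30, 5}, right has 2 {33, 2}.
      Root 30: left subtree has 0 nodes { }, right has 1 {5}.
      Root 2: left subtree has 1 node {33}, right has 0 { }.

13 37 10 16 30 5 2 33 39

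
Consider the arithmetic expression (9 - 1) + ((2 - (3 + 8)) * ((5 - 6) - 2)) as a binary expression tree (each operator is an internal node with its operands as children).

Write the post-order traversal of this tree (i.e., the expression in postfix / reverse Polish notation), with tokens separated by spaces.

Post-order on an expression tree gives postfix notation: for each operator, emit left operand, right operand, then the operator.

9 1 - 2 3 8 + - 5 6 - 2 - * +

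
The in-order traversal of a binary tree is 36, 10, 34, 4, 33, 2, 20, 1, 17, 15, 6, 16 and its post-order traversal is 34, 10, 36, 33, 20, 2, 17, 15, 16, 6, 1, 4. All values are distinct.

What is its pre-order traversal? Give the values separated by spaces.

4 36 10 34 1 2 33 20 6 15 17 16

The last element of post-order is the root; it splits in-order into left and right subtrees.
Root 4: left subtree has 3 nodes {36, 10, 34}, right has 8 {33, 2, 20, 1, 17, 15, 6, 16}.
  Root 36: left subtree has 0 nodes { }, right has 2 {10, 34}.
    Root 10: left subtree has 0 nodes { }, right has 1 {34}.
  Root 1: left subtree has 3 nodes {33, 2, 20}, right has 4 {17, 15, 6, 16}.
    Root 2: left subtree has 1 node {33}, right has 1 {20}.
    Root 6: left subtree has 2 nodes {17, 15}, right has 1 {16}.
      Root 15: left subtree has 1 node {17}, right has 0 { }.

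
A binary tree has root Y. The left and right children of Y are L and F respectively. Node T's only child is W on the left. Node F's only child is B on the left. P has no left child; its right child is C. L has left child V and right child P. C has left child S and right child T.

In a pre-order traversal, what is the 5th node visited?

Pre-order visits the node, then its left subtree, then its right subtree.
Visit Y.
At Y: go left to L.
  Visit L.
  At L: go left to V.
    V is a leaf — visit V.
  At L: go right to P.
    Visit P.
    At P: no left child.
    At P: go right to C.
      Visit C.
      At C: go left to S.
        S is a leaf — visit S.
      At C: go right to T.
        Visit T.
        At T: go left to W.
          W is a leaf — visit W.
        At T: no right child.
At Y: go right to F.
  Visit F.
  At F: go left to B.
    B is a leaf — visit B.
  At F: no right child.
Full pre-order sequence: Y, L, V, P, C, S, T, W, F, B.

C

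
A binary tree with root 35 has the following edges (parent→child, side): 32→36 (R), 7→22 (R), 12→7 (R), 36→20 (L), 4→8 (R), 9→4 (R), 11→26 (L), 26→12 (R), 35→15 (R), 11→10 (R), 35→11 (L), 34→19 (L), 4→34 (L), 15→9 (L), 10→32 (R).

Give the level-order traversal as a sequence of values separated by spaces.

Level-order visits nodes level by level from the root, left to right within each level.
Level 0: 35
Level 1: 11, 15
Level 2: 26, 10, 9
Level 3: 12, 32, 4
Level 4: 7, 36, 34, 8
Level 5: 22, 20, 19

35 11 15 26 10 9 12 32 4 7 36 34 8 22 20 19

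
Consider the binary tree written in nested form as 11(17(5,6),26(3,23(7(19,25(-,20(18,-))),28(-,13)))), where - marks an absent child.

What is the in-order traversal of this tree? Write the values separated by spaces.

5 17 6 11 3 26 19 7 25 18 20 23 28 13

In-order visits the left subtree, then the node, then the right subtree.
At 11: go left to 17.
  At 17: go left to 5.
    5 is a leaf — visit 5.
  Visit 17.
  At 17: go right to 6.
    6 is a leaf — visit 6.
Visit 11.
At 11: go right to 26.
  At 26: go left to 3.
    3 is a leaf — visit 3.
  Visit 26.
  At 26: go right to 23.
    At 23: go left to 7.
      At 7: go left to 19.
        19 is a leaf — visit 19.
      Visit 7.
      At 7: go right to 25.
        At 25: no left child.
        Visit 25.
        At 25: go right to 20.
          At 20: go left to 18.
            18 is a leaf — visit 18.
          Visit 20.
          At 20: no right child.
    Visit 23.
    At 23: go right to 28.
      At 28: no left child.
      Visit 28.
      At 28: go right to 13.
        13 is a leaf — visit 13.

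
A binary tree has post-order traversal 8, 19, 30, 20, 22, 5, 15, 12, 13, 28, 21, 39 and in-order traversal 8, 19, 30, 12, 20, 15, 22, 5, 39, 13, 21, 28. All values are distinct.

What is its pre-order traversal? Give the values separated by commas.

The last element of post-order is the root; it splits in-order into left and right subtrees.
Root 39: left subtree has 8 nodes {8, 19, 30, 12, 20, 15, 22, 5}, right has 3 {13, 21, 28}.
  Root 12: left subtree has 3 nodes {8, 19, 30}, right has 4 {20, 15, 22, 5}.
    Root 30: left subtree has 2 nodes {8, 19}, right has 0 { }.
      Root 19: left subtree has 1 node {8}, right has 0 { }.
    Root 15: left subtree has 1 node {20}, right has 2 {22, 5}.
      Root 5: left subtree has 1 node {22}, right has 0 { }.
  Root 21: left subtree has 1 node {13}, right has 1 {28}.

39, 12, 30, 19, 8, 15, 20, 5, 22, 21, 13, 28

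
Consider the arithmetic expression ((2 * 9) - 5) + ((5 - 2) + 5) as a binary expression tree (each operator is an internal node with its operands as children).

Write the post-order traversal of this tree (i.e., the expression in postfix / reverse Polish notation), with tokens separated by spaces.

2 9 * 5 - 5 2 - 5 + +

Post-order on an expression tree gives postfix notation: for each operator, emit left operand, right operand, then the operator.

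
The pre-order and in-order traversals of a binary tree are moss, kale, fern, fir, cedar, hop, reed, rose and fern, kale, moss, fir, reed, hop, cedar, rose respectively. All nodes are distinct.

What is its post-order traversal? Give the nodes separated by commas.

fern, kale, reed, hop, rose, cedar, fir, moss

The first element of pre-order is the root; it splits in-order into left and right subtrees.
Root moss: left subtree has 2 nodes {fern, kale}, right has 5 {fir, reed, hop, cedar, rose}.
  Root kale: left subtree has 1 node {fern}, right has 0 { }.
  Root fir: left subtree has 0 nodes { }, right has 4 {reed, hop, cedar, rose}.
    Root cedar: left subtree has 2 nodes {reed, hop}, right has 1 {rose}.
      Root hop: left subtree has 1 node {reed}, right has 0 { }.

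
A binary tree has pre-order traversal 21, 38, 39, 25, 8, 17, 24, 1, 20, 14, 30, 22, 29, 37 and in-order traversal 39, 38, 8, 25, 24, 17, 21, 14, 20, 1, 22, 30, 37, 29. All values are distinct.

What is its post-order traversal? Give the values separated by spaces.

39 8 24 17 25 38 14 20 22 37 29 30 1 21

The first element of pre-order is the root; it splits in-order into left and right subtrees.
Root 21: left subtree has 6 nodes {39, 38, 8, 25, 24, 17}, right has 7 {14, 20, 1, 22, 30, 37, 29}.
  Root 38: left subtree has 1 node {39}, right has 4 {8, 25, 24, 17}.
    Root 25: left subtree has 1 node {8}, right has 2 {24, 17}.
      Root 17: left subtree has 1 node {24}, right has 0 { }.
  Root 1: left subtree has 2 nodes {14, 20}, right has 4 {22, 30, 37, 29}.
    Root 20: left subtree has 1 node {14}, right has 0 { }.
    Root 30: left subtree has 1 node {22}, right has 2 {37, 29}.
      Root 29: left subtree has 1 node {37}, right has 0 { }.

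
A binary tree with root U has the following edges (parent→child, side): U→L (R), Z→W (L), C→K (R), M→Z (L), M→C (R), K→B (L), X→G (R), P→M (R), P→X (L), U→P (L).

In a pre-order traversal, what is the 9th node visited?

K

Pre-order visits the node, then its left subtree, then its right subtree.
Visit U.
At U: go left to P.
  Visit P.
  At P: go left to X.
    Visit X.
    At X: no left child.
    At X: go right to G.
      G is a leaf — visit G.
  At P: go right to M.
    Visit M.
    At M: go left to Z.
      Visit Z.
      At Z: go left to W.
        W is a leaf — visit W.
      At Z: no right child.
    At M: go right to C.
      Visit C.
      At C: no left child.
      At C: go right to K.
        Visit K.
        At K: go left to B.
          B is a leaf — visit B.
        At K: no right child.
At U: go right to L.
  L is a leaf — visit L.
Full pre-order sequence: U, P, X, G, M, Z, W, C, K, B, L.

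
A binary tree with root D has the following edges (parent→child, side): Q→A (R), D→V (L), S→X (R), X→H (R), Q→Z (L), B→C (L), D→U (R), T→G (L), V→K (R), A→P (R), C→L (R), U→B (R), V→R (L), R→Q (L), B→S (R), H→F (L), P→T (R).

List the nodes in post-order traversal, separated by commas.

Post-order visits the left subtree, then the right subtree, then the node.
At D: go left to V.
  At V: go left to R.
    At R: go left to Q.
      At Q: go left to Z.
        Z is a leaf — visit Z.
      At Q: go right to A.
        At A: no left child.
        At A: go right to P.
          At P: no left child.
          At P: go right to T.
            At T: go left to G.
              G is a leaf — visit G.
            At T: no right child.
            Visit T.
          Visit P.
        Visit A.
      Visit Q.
    At R: no right child.
    Visit R.
  At V: go right to K.
    K is a leaf — visit K.
  Visit V.
At D: go right to U.
  At U: no left child.
  At U: go right to B.
    At B: go left to C.
      At C: no left child.
      At C: go right to L.
        L is a leaf — visit L.
      Visit C.
    At B: go right to S.
      At S: no left child.
      At S: go right to X.
        At X: no left child.
        At X: go right to H.
          At H: go left to F.
            F is a leaf — visit F.
          At H: no right child.
          Visit H.
        Visit X.
      Visit S.
    Visit B.
  Visit U.
Visit D.

Z, G, T, P, A, Q, R, K, V, L, C, F, H, X, S, B, U, D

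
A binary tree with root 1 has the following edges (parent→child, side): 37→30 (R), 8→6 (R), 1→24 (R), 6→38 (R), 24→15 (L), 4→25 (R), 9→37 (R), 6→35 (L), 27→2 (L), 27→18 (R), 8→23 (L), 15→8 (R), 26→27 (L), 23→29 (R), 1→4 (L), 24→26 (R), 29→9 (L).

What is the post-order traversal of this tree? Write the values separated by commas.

Post-order visits the left subtree, then the right subtree, then the node.
At 1: go left to 4.
  At 4: no left child.
  At 4: go right to 25.
    25 is a leaf — visit 25.
  Visit 4.
At 1: go right to 24.
  At 24: go left to 15.
    At 15: no left child.
    At 15: go right to 8.
      At 8: go left to 23.
        At 23: no left child.
        At 23: go right to 29.
          At 29: go left to 9.
            At 9: no left child.
            At 9: go right to 37.
              At 37: no left child.
              At 37: go right to 30.
                30 is a leaf — visit 30.
              Visit 37.
            Visit 9.
          At 29: no right child.
          Visit 29.
        Visit 23.
      At 8: go right to 6.
        At 6: go left to 35.
          35 is a leaf — visit 35.
        At 6: go right to 38.
          38 is a leaf — visit 38.
        Visit 6.
      Visit 8.
    Visit 15.
  At 24: go right to 26.
    At 26: go left to 27.
      At 27: go left to 2.
        2 is a leaf — visit 2.
      At 27: go right to 18.
        18 is a leaf — visit 18.
      Visit 27.
    At 26: no right child.
    Visit 26.
  Visit 24.
Visit 1.

25, 4, 30, 37, 9, 29, 23, 35, 38, 6, 8, 15, 2, 18, 27, 26, 24, 1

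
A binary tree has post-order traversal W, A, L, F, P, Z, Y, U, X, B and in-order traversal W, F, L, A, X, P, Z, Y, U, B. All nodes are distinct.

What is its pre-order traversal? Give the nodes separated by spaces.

The last element of post-order is the root; it splits in-order into left and right subtrees.
Root B: left subtree has 9 nodes {W, F, L, A, X, P, Z, Y, U}, right has 0 { }.
  Root X: left subtree has 4 nodes {W, F, L, A}, right has 4 {P, Z, Y, U}.
    Root F: left subtree has 1 node {W}, right has 2 {L, A}.
      Root L: left subtree has 0 nodes { }, right has 1 {A}.
    Root U: left subtree has 3 nodes {P, Z, Y}, right has 0 { }.
      Root Y: left subtree has 2 nodes {P, Z}, right has 0 { }.
        Root Z: left subtree has 1 node {P}, right has 0 { }.

B X F W L A U Y Z P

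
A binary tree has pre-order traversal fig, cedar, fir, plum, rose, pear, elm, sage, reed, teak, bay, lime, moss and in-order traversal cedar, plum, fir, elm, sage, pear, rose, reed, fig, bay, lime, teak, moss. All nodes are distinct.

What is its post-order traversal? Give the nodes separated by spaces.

The first element of pre-order is the root; it splits in-order into left and right subtrees.
Root fig: left subtree has 8 nodes {cedar, plum, fir, elm, sage, pear, rose, reed}, right has 4 {bay, lime, teak, moss}.
  Root cedar: left subtree has 0 nodes { }, right has 7 {plum, fir, elm, sage, pear, rose, reed}.
    Root fir: left subtree has 1 node {plum}, right has 5 {elm, sage, pear, rose, reed}.
      Root rose: left subtree has 3 nodes {elm, sage, pear}, right has 1 {reed}.
        Root pear: left subtree has 2 nodes {elm, sage}, right has 0 { }.
          Root elm: left subtree has 0 nodes { }, right has 1 {sage}.
  Root teak: left subtree has 2 nodes {bay, lime}, right has 1 {moss}.
    Root bay: left subtree has 0 nodes { }, right has 1 {lime}.

plum sage elm pear reed rose fir cedar lime bay moss teak fig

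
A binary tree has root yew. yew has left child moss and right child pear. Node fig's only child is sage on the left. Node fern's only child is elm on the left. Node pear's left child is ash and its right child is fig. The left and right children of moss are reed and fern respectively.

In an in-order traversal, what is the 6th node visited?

In-order visits the left subtree, then the node, then the right subtree.
At yew: go left to moss.
  At moss: go left to reed.
    reed is a leaf — visit reed.
  Visit moss.
  At moss: go right to fern.
    At fern: go left to elm.
      elm is a leaf — visit elm.
    Visit fern.
    At fern: no right child.
Visit yew.
At yew: go right to pear.
  At pear: go left to ash.
    ash is a leaf — visit ash.
  Visit pear.
  At pear: go right to fig.
    At fig: go left to sage.
      sage is a leaf — visit sage.
    Visit fig.
    At fig: no right child.
Full in-order sequence: reed, moss, elm, fern, yew, ash, pear, sage, fig.

ash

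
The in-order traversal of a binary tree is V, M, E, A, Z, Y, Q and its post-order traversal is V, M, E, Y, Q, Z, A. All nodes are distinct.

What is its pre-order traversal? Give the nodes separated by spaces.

The last element of post-order is the root; it splits in-order into left and right subtrees.
Root A: left subtree has 3 nodes {V, M, E}, right has 3 {Z, Y, Q}.
  Root E: left subtree has 2 nodes {V, M}, right has 0 { }.
    Root M: left subtree has 1 node {V}, right has 0 { }.
  Root Z: left subtree has 0 nodes { }, right has 2 {Y, Q}.
    Root Q: left subtree has 1 node {Y}, right has 0 { }.

A E M V Z Q Y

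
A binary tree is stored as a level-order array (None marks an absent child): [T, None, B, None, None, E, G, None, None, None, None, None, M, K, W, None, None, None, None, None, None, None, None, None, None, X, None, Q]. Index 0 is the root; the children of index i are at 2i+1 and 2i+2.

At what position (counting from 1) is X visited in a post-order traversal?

1

Post-order visits the left subtree, then the right subtree, then the node.
At T: no left child.
At T: go right to B.
  At B: go left to E.
    At E: no left child.
    At E: go right to M.
      At M: go left to X.
        X is a leaf — visit X.
      At M: no right child.
      Visit M.
    Visit E.
  At B: go right to G.
    At G: go left to K.
      At K: go left to Q.
        Q is a leaf — visit Q.
      At K: no right child.
      Visit K.
    At G: go right to W.
      W is a leaf — visit W.
    Visit G.
  Visit B.
Visit T.
Full post-order sequence: X, M, E, Q, K, W, G, B, T.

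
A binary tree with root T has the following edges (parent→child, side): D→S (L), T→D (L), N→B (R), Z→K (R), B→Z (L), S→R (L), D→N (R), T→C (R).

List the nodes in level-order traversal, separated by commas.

Level-order visits nodes level by level from the root, left to right within each level.
Level 0: T
Level 1: D, C
Level 2: S, N
Level 3: R, B
Level 4: Z
Level 5: K

T, D, C, S, N, R, B, Z, K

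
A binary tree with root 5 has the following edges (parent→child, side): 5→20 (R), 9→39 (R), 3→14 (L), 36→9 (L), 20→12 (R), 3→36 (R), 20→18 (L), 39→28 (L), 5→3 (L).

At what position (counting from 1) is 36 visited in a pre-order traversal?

Pre-order visits the node, then its left subtree, then its right subtree.
Visit 5.
At 5: go left to 3.
  Visit 3.
  At 3: go left to 14.
    14 is a leaf — visit 14.
  At 3: go right to 36.
    Visit 36.
    At 36: go left to 9.
      Visit 9.
      At 9: no left child.
      At 9: go right to 39.
        Visit 39.
        At 39: go left to 28.
          28 is a leaf — visit 28.
        At 39: no right child.
    At 36: no right child.
At 5: go right to 20.
  Visit 20.
  At 20: go left to 18.
    18 is a leaf — visit 18.
  At 20: go right to 12.
    12 is a leaf — visit 12.
Full pre-order sequence: 5, 3, 14, 36, 9, 39, 28, 20, 18, 12.

4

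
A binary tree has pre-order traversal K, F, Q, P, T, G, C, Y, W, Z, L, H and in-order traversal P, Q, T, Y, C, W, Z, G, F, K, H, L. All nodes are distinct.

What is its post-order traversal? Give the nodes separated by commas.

The first element of pre-order is the root; it splits in-order into left and right subtrees.
Root K: left subtree has 9 nodes {P, Q, T, Y, C, W, Z, G, F}, right has 2 {H, L}.
  Root F: left subtree has 8 nodes {P, Q, T, Y, C, W, Z, G}, right has 0 { }.
    Root Q: left subtree has 1 node {P}, right has 6 {T, Y, C, W, Z, G}.
      Root T: left subtree has 0 nodes { }, right has 5 {Y, C, W, Z, G}.
        Root G: left subtree has 4 nodes {Y, C, W, Z}, right has 0 { }.
          Root C: left subtree has 1 node {Y}, right has 2 {W, Z}.
            Root W: left subtree has 0 nodes { }, right has 1 {Z}.
  Root L: left subtree has 1 node {H}, right has 0 { }.

P, Y, Z, W, C, G, T, Q, F, H, L, K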